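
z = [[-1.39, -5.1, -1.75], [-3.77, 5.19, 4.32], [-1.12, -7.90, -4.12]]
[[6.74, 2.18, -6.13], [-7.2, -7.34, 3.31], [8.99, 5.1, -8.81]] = z @ [[0.89, 0.61, 0.51], [-2.14, -0.33, 1.1], [1.68, -0.77, -0.11]]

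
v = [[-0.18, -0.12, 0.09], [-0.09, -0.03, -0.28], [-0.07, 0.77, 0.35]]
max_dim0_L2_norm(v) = 0.78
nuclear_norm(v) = 1.35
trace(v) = 0.14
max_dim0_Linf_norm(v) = 0.77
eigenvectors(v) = [[0.96+0.00j, (0.03-0.2j), (0.03+0.2j)], [(0.21+0j), (-0.18+0.46j), -0.18-0.46j], [(-0.17+0j), 0.85+0.00j, (0.85-0j)]]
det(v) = -0.05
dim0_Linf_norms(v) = [0.18, 0.77, 0.35]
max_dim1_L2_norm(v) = 0.85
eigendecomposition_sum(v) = [[(-0.2-0j), -0.09+0.00j, (-0.01+0j)], [(-0.04-0j), (-0.02+0j), -0.00+0.00j], [0.04+0.00j, (0.01-0j), -0j]] + [[(0.01+0.01j),  -0.02-0.09j,  0.05-0.03j], [(-0.02-0.04j),  (-0.01+0.24j),  (-0.14+0.05j)], [(-0.05+0.06j),  (0.38-0.14j),  (0.17+0.19j)]] + [[(0.01-0.01j), (-0.02+0.09j), (0.05+0.03j)], [(-0.02+0.04j), -0.01-0.24j, (-0.14-0.05j)], [(-0.05-0.06j), (0.38+0.14j), 0.17-0.19j]]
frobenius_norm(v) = 0.93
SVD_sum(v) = [[0.0, -0.05, -0.03], [0.01, -0.13, -0.07], [-0.04, 0.76, 0.38]] + [[-0.00, -0.06, 0.12], [0.0, 0.11, -0.21], [0.00, 0.01, -0.03]] + [[-0.18,-0.01,-0.01], [-0.10,-0.0,-0.00], [-0.03,-0.00,-0.0]]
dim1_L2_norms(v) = [0.23, 0.3, 0.85]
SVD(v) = [[-0.07, -0.5, -0.86], [-0.17, 0.86, -0.49], [0.98, 0.11, -0.14]] @ diag([0.8623449942950383, 0.27417299614616814, 0.2092612697049381]) @ [[-0.05, 0.89, 0.45],[0.02, 0.45, -0.89],[1.0, 0.03, 0.04]]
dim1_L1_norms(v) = [0.39, 0.4, 1.19]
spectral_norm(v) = 0.86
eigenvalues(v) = [(-0.22+0j), (0.18+0.44j), (0.18-0.44j)]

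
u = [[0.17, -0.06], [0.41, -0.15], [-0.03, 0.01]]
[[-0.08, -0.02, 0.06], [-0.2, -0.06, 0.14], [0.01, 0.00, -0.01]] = u @ [[-0.34, -0.11, 0.41],[0.4, 0.09, 0.19]]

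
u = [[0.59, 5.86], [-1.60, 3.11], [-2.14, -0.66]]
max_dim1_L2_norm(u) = 5.89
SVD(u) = [[-0.88, 0.22], [-0.47, -0.58], [0.1, -0.78]] @ diag([6.666903715622455, 2.7363104441235304]) @ [[0.0, -1.00], [1.0, 0.00]]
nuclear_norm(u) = 9.40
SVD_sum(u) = [[-0.02, 5.86], [-0.01, 3.11], [0.00, -0.65]] + [[0.61, 0.0], [-1.59, -0.0], [-2.14, -0.01]]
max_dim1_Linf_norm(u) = 5.86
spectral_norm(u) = 6.67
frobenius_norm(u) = 7.21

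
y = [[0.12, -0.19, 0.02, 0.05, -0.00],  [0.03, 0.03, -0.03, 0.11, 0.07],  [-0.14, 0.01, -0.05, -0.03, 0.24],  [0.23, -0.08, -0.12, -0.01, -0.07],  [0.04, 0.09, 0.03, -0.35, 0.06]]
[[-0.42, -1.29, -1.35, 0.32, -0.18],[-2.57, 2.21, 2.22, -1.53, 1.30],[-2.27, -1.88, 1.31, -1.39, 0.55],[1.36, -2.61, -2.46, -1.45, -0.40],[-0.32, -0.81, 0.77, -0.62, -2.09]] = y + [[-0.54, -1.10, -1.37, 0.27, -0.18], [-2.60, 2.18, 2.25, -1.64, 1.23], [-2.13, -1.89, 1.36, -1.36, 0.31], [1.13, -2.53, -2.34, -1.44, -0.33], [-0.36, -0.90, 0.74, -0.27, -2.15]]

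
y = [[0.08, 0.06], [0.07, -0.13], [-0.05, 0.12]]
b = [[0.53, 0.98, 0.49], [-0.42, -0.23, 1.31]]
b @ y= [[0.09, -0.04], [-0.12, 0.16]]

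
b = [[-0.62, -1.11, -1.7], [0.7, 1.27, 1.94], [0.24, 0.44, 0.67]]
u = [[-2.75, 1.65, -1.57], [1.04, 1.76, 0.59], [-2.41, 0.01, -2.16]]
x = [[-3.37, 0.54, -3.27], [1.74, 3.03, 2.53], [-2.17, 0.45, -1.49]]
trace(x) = -1.83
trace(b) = 1.32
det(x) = -6.57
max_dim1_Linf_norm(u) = 2.75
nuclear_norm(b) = 3.33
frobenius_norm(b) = 3.33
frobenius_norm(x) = 6.93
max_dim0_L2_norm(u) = 3.8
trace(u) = -3.15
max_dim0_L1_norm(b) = 4.31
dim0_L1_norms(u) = [6.2, 3.42, 4.32]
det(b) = 0.00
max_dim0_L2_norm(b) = 2.67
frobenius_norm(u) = 5.27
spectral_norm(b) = 3.33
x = b + u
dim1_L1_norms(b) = [3.43, 3.91, 1.35]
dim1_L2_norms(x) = [4.73, 4.31, 2.67]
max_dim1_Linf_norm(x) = 3.37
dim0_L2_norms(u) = [3.8, 2.41, 2.73]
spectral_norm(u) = 4.72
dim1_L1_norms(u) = [5.97, 3.39, 4.58]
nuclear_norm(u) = 7.49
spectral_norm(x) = 6.24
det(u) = 5.16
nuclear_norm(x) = 9.60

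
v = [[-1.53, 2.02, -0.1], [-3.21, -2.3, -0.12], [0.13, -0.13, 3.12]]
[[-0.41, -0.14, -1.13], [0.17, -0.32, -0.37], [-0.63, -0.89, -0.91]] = v@[[0.07, 0.11, 0.35], [-0.16, 0.00, -0.31], [-0.21, -0.29, -0.32]]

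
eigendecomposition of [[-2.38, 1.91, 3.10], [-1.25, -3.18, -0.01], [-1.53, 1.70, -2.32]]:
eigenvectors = [[0.78+0.00j, 0.78-0.00j, (-0.31+0j)], [(-0.12+0.3j), (-0.12-0.3j), -0.75+0.00j], [0.14+0.51j, 0.14-0.51j, 0.59+0.00j]]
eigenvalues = [(-2.1+2.78j), (-2.1-2.78j), (-3.68+0j)]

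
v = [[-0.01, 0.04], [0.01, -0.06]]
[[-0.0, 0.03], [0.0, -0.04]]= v @ [[0.27, 0.01],[0.01, 0.63]]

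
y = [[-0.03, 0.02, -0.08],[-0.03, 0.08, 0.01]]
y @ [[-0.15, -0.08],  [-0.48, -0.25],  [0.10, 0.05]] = [[-0.01,-0.01], [-0.03,-0.02]]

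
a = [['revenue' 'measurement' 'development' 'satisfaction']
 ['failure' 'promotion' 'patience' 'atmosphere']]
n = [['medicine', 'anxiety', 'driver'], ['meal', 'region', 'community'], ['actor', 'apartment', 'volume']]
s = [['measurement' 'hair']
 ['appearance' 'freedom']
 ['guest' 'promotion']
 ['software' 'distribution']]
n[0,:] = ['medicine', 'anxiety', 'driver']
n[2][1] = 'apartment'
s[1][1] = 'freedom'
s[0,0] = 'measurement'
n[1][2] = 'community'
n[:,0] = ['medicine', 'meal', 'actor']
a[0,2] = 'development'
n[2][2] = 'volume'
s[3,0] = 'software'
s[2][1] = 'promotion'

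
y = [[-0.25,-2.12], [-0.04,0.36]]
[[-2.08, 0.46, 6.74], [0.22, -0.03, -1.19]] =y @ [[1.61, -0.56, 0.59],[0.79, -0.15, -3.25]]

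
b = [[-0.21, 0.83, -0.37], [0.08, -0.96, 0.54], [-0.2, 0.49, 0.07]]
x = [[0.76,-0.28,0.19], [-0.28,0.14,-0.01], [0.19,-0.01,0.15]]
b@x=[[-0.46, 0.18, -0.10],[0.43, -0.16, 0.11],[-0.28, 0.12, -0.03]]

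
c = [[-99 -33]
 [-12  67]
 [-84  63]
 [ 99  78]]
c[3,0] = 99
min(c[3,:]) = 78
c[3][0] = 99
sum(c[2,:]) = -21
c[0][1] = -33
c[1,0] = -12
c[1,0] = -12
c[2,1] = 63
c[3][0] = 99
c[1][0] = -12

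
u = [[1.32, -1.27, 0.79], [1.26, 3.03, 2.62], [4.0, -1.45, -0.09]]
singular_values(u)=[4.59, 4.2, 1.03]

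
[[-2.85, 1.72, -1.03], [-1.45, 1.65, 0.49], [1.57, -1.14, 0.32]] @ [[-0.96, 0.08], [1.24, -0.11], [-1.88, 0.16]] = [[6.81, -0.58], [2.52, -0.22], [-3.52, 0.3]]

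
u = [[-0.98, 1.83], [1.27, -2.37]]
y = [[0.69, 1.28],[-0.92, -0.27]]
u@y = [[-2.36, -1.75], [3.06, 2.27]]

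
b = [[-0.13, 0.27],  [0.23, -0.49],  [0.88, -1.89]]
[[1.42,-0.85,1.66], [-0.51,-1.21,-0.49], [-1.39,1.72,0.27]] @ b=[[1.08,-2.34], [-0.64,1.38], [0.81,-1.73]]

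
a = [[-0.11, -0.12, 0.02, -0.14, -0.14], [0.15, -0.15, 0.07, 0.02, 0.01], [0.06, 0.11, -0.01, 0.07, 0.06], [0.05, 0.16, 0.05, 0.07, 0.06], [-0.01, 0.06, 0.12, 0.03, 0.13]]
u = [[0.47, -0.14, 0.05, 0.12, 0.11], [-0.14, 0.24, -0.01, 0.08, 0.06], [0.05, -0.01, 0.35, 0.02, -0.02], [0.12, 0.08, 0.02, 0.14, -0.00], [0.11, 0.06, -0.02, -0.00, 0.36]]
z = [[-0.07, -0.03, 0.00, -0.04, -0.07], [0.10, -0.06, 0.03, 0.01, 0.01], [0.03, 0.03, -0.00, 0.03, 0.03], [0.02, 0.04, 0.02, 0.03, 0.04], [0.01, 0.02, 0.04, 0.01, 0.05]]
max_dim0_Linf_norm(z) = 0.1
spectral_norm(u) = 0.59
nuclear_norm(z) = 0.33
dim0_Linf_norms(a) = [0.15, 0.16, 0.12, 0.14, 0.14]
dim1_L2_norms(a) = [0.26, 0.22, 0.16, 0.2, 0.19]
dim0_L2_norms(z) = [0.13, 0.09, 0.05, 0.06, 0.1]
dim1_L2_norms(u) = [0.52, 0.3, 0.35, 0.2, 0.38]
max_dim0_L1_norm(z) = 0.23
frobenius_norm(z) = 0.20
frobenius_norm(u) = 0.82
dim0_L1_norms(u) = [0.89, 0.53, 0.45, 0.36, 0.55]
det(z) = -0.00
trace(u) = 1.56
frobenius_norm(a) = 0.46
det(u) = 0.00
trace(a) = -0.07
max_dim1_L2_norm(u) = 0.52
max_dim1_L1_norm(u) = 0.89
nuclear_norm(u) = 1.56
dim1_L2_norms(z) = [0.11, 0.12, 0.06, 0.07, 0.07]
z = a @ u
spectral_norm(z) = 0.16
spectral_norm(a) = 0.37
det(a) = 0.00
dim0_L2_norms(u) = [0.52, 0.3, 0.35, 0.2, 0.38]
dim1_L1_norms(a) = [0.53, 0.4, 0.31, 0.39, 0.35]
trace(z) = -0.05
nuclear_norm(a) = 0.83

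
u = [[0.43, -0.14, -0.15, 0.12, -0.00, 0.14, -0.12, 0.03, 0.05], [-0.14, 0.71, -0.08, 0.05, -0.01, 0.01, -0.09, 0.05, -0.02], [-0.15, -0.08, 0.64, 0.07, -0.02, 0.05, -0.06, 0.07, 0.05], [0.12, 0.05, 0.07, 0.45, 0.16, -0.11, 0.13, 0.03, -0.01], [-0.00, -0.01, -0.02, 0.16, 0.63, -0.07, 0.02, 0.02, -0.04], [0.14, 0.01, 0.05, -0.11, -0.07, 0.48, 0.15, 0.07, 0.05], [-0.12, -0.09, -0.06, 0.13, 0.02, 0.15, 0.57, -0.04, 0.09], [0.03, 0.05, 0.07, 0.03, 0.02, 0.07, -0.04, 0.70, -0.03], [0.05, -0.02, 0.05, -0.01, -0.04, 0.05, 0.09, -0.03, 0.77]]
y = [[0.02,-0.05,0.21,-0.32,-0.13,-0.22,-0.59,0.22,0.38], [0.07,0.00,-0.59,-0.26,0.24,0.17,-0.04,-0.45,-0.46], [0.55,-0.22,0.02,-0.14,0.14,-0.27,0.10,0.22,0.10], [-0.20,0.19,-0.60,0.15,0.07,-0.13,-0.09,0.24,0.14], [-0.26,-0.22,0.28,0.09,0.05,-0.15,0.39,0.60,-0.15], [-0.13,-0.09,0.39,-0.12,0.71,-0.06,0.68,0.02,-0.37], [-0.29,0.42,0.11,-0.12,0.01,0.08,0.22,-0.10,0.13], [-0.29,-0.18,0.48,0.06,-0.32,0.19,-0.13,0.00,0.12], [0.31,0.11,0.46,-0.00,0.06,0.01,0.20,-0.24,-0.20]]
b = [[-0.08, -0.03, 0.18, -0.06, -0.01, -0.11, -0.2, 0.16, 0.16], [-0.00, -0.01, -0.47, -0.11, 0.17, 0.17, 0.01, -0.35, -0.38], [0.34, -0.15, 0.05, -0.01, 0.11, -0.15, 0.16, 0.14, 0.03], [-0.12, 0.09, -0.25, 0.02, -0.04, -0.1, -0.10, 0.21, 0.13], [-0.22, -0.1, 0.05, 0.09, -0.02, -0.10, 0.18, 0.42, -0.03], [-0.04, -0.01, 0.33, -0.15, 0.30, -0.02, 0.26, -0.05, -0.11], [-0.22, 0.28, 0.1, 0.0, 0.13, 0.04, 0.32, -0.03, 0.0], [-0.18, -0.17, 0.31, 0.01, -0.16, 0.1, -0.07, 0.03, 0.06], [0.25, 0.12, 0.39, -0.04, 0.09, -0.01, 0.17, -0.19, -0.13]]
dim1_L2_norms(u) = [0.53, 0.74, 0.68, 0.53, 0.66, 0.55, 0.63, 0.71, 0.78]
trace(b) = 0.16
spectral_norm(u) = 0.89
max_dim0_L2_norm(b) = 0.83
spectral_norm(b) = 0.91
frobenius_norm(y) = 2.49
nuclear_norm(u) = 5.38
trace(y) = 0.20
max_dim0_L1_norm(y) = 3.14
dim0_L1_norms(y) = [2.12, 1.48, 3.14, 1.26, 1.73, 1.28, 2.44, 2.09, 2.05]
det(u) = -0.00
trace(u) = 5.38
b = u @ y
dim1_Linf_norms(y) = [0.59, 0.59, 0.55, 0.6, 0.6, 0.71, 0.42, 0.48, 0.46]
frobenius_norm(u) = 1.95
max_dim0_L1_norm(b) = 2.13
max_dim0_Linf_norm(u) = 0.77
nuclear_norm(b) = 3.75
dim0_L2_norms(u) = [0.53, 0.74, 0.68, 0.53, 0.66, 0.55, 0.63, 0.71, 0.78]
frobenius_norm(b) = 1.57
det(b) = -0.00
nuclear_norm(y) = 6.17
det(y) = -0.00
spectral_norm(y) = 1.43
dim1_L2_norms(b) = [0.38, 0.75, 0.47, 0.41, 0.54, 0.55, 0.51, 0.45, 0.57]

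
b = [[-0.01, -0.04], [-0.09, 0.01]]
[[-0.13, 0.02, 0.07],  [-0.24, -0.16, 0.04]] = b @ [[2.92, 1.69, -0.66], [2.53, -0.85, -1.61]]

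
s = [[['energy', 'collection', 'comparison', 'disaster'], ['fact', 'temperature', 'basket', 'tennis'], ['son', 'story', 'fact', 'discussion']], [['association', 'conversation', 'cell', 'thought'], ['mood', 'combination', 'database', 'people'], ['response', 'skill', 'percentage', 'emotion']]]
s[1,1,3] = 'people'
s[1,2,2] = 'percentage'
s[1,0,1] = 'conversation'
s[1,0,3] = 'thought'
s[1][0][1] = 'conversation'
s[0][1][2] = 'basket'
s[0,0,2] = 'comparison'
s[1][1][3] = 'people'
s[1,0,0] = 'association'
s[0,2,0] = 'son'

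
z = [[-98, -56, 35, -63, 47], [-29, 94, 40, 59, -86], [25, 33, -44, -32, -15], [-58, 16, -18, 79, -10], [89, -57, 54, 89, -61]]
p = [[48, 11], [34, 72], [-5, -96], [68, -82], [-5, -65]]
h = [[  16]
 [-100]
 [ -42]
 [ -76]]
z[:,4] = [47, -86, -15, -10, -61]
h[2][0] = -42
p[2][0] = -5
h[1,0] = -100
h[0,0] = 16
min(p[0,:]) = 11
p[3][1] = -82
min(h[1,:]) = -100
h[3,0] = -76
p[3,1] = -82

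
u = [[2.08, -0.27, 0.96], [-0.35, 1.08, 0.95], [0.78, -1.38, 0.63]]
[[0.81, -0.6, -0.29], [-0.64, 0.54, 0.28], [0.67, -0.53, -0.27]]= u @ [[0.42, -0.32, -0.16], [-0.32, 0.27, 0.14], [-0.16, 0.14, 0.08]]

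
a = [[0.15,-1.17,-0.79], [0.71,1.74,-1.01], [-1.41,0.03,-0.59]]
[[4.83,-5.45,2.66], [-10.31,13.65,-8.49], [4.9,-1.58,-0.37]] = a@[[-3.54, 1.96, -0.58],[-4.53, 6.06, -3.58],[-0.08, -1.70, 1.83]]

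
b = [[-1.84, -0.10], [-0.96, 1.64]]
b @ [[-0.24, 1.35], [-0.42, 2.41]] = [[0.48, -2.73], [-0.46, 2.66]]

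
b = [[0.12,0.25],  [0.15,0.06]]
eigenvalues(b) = [0.29, -0.11]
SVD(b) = [[-0.9, -0.44], [-0.44, 0.90]] @ diag([0.30519378557143684, 0.09928118275169684]) @ [[-0.57, -0.82], [0.82, -0.57]]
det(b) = -0.03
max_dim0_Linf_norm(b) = 0.25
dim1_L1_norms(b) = [0.37, 0.21]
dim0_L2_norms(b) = [0.19, 0.26]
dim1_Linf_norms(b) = [0.25, 0.15]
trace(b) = 0.18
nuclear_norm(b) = 0.40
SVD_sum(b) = [[0.16, 0.23],[0.08, 0.11]] + [[-0.04,0.02], [0.07,-0.05]]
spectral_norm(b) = 0.31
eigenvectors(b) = [[0.83, -0.74], [0.55, 0.67]]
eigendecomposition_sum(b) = [[0.16, 0.18], [0.11, 0.12]] + [[-0.04, 0.07], [0.04, -0.06]]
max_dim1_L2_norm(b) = 0.28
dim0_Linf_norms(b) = [0.15, 0.25]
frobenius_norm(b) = 0.32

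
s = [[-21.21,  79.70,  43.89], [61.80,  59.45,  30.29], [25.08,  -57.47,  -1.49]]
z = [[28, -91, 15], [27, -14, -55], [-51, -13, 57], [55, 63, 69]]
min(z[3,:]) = 55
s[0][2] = 43.89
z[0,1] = -91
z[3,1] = 63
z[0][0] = 28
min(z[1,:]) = -55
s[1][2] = 30.29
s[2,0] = 25.08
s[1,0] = 61.8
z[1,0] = 27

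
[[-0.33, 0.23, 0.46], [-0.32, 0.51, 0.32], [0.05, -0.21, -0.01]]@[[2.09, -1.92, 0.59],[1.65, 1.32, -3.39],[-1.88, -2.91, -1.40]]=[[-1.18, -0.40, -1.62], [-0.43, 0.36, -2.37], [-0.22, -0.34, 0.76]]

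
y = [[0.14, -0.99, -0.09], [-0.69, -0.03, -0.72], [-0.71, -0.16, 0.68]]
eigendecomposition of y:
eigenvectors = [[0.63+0.00j, (0.16+0.52j), (0.16-0.52j)],[(0.7+0j), 0.17-0.47j, (0.17+0.47j)],[0.33+0.00j, -0.67+0.00j, -0.67-0.00j]]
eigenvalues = [(-1+0j), (0.89+0.44j), (0.89-0.44j)]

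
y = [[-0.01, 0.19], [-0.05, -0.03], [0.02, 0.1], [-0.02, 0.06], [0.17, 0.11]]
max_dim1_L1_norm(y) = 0.28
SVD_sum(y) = [[0.07, 0.15], [-0.02, -0.04], [0.04, 0.09], [0.02, 0.04], [0.08, 0.16]] + [[-0.08, 0.04],[-0.03, 0.01],[-0.02, 0.01],[-0.04, 0.02],[0.09, -0.05]]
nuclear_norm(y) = 0.42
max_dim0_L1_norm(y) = 0.49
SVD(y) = [[0.62, 0.6],[-0.18, 0.21],[0.37, 0.17],[0.17, 0.29],[0.64, -0.69]] @ diag([0.268160472326637, 0.15195381232978328]) @ [[0.43,0.90], [-0.9,0.43]]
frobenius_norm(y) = 0.31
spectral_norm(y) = 0.27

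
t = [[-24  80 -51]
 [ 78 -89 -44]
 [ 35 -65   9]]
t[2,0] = 35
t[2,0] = 35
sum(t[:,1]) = -74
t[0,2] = -51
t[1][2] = -44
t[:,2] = [-51, -44, 9]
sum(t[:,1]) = -74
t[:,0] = [-24, 78, 35]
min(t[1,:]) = -89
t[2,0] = 35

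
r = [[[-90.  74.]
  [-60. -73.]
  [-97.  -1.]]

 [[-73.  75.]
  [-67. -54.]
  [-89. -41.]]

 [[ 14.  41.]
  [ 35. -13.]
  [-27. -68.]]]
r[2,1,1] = -13.0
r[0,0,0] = -90.0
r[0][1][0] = -60.0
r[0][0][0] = -90.0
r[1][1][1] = -54.0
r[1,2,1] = -41.0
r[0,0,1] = 74.0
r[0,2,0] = -97.0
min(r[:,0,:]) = -90.0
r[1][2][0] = -89.0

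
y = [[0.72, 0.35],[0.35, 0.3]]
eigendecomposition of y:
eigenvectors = [[0.87,-0.49], [0.49,0.87]]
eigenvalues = [0.92, 0.1]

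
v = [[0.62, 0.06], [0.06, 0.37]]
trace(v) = 0.99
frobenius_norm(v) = 0.73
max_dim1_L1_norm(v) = 0.68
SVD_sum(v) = [[0.60, 0.14], [0.14, 0.03]] + [[0.02, -0.08], [-0.08, 0.34]]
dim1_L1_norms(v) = [0.68, 0.43]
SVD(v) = [[-0.98,  -0.22], [-0.22,  0.98]] @ diag([0.6336542462386205, 0.3563457537613795]) @ [[-0.98, -0.22],[-0.22, 0.98]]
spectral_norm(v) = 0.63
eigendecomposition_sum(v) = [[0.60, 0.14], [0.14, 0.03]] + [[0.02, -0.08],[-0.08, 0.34]]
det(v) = 0.23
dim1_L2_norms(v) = [0.62, 0.37]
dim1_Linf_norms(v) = [0.62, 0.37]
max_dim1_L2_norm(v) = 0.62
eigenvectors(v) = [[0.98, -0.22], [0.22, 0.98]]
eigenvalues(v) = [0.63, 0.36]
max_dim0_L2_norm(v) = 0.62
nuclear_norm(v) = 0.99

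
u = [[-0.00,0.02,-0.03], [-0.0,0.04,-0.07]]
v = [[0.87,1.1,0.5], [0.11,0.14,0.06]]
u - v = [[-0.87, -1.08, -0.53], [-0.11, -0.1, -0.13]]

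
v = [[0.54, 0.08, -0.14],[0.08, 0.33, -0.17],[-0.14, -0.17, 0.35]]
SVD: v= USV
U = [[-0.74, 0.66, 0.12], [-0.42, -0.6, 0.68], [0.52, 0.45, 0.72]]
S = [0.68, 0.37, 0.16]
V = [[-0.74, -0.42, 0.52], [0.66, -0.60, 0.45], [0.12, 0.68, 0.72]]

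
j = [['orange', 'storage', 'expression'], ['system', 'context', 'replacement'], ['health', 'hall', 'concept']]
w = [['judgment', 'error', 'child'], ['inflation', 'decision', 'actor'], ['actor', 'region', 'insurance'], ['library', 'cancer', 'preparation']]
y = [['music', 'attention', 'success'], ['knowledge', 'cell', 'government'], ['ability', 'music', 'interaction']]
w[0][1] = 'error'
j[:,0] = ['orange', 'system', 'health']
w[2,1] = 'region'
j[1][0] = 'system'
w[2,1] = 'region'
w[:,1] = ['error', 'decision', 'region', 'cancer']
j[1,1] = 'context'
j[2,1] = 'hall'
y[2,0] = 'ability'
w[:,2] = ['child', 'actor', 'insurance', 'preparation']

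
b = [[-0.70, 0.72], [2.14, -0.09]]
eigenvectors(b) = [[-0.59, -0.41],[0.8, -0.91]]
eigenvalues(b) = [-1.67, 0.88]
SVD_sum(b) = [[-0.79, 0.12], [2.11, -0.32]] + [[0.09, 0.60], [0.03, 0.23]]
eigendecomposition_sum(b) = [[-1.04, 0.47], [1.40, -0.64]] + [[0.34, 0.25], [0.74, 0.55]]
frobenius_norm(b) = 2.37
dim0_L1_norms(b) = [2.84, 0.81]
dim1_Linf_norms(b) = [0.72, 2.14]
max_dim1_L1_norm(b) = 2.23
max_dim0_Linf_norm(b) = 2.14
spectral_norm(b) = 2.27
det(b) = -1.48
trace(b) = -0.79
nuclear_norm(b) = 2.92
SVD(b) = [[-0.35, 0.94],[0.94, 0.35]] @ diag([2.274645260433608, 0.6496837224272464]) @ [[0.99, -0.15],[0.15, 0.99]]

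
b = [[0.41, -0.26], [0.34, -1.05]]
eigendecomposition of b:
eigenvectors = [[0.97,0.18], [0.24,0.98]]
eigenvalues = [0.35, -0.99]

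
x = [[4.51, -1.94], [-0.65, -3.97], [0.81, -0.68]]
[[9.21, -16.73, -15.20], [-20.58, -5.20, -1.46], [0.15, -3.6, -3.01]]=x@[[3.99,-2.94,-3.00], [4.53,1.79,0.86]]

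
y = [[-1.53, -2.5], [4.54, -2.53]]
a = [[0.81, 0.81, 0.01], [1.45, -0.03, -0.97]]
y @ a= [[-4.86,-1.16,2.41], [0.01,3.75,2.50]]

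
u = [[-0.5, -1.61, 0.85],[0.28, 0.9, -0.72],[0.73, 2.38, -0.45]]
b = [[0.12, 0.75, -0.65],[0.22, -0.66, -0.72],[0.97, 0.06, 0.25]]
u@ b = [[0.41, 0.74, 1.70], [-0.47, -0.43, -1.01], [0.17, -1.05, -2.30]]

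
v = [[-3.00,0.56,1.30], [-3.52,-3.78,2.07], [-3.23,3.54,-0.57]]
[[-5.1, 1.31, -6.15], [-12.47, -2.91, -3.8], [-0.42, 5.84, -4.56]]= v@[[1.75, -0.67, 0.68], [1.40, 0.89, -1.1], [-0.49, -0.92, -2.69]]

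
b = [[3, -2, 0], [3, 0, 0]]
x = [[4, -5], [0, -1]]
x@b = [[-3, -8, 0], [-3, 0, 0]]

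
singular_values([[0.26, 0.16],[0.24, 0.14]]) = [0.41, 0.0]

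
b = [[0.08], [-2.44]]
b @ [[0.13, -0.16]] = [[0.01, -0.01], [-0.32, 0.39]]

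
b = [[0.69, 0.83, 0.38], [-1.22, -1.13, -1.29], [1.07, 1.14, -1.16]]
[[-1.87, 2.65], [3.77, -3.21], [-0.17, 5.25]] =b @ [[-0.38,1.0],[-1.27,2.77],[-1.45,-0.88]]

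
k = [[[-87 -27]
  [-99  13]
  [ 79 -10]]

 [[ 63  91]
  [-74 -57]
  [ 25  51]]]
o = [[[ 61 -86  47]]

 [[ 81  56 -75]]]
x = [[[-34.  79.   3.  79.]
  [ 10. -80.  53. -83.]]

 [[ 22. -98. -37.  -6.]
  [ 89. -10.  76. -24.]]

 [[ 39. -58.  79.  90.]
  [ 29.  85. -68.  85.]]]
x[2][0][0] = 39.0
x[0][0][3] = 79.0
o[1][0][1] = 56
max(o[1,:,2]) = -75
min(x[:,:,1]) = -98.0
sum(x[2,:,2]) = 11.0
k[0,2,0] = 79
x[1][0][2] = -37.0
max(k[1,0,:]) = 91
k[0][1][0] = -99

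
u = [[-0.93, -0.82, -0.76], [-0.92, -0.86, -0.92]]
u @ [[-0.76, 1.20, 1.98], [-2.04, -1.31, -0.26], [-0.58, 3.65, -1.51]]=[[2.82,-2.82,-0.48], [2.99,-3.34,-0.21]]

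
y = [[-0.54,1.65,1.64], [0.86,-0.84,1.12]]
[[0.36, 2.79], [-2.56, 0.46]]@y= [[2.2, -1.75, 3.72], [1.78, -4.61, -3.68]]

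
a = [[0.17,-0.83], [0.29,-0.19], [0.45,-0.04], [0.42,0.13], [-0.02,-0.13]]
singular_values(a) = [0.91, 0.65]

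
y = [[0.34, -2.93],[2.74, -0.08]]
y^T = [[0.34,2.74], [-2.93,-0.08]]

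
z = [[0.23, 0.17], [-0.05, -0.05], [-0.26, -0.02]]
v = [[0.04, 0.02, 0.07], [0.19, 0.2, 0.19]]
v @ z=[[-0.01, 0.0],  [-0.02, 0.02]]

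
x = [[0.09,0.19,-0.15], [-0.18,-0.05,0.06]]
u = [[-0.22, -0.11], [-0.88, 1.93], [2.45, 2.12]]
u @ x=[[0.0, -0.04, 0.03], [-0.43, -0.26, 0.25], [-0.16, 0.36, -0.24]]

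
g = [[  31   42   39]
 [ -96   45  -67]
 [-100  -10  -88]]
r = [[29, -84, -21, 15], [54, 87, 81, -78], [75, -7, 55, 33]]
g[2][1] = -10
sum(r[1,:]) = 144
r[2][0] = 75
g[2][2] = -88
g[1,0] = -96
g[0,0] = 31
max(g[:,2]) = 39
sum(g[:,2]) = -116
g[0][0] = 31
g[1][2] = -67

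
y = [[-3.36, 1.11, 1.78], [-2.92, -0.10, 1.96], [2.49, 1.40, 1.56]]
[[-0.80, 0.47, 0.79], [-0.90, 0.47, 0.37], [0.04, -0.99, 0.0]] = y @ [[0.13,-0.25,-0.15],[0.09,-0.11,0.29],[-0.26,-0.14,-0.02]]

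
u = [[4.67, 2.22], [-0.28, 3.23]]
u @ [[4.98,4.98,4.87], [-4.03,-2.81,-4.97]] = [[14.31, 17.02, 11.71], [-14.41, -10.47, -17.42]]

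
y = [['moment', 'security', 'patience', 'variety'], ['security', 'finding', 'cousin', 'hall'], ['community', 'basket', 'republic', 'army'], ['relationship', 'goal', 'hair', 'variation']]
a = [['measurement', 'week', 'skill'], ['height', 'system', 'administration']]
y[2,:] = ['community', 'basket', 'republic', 'army']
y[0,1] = 'security'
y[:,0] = ['moment', 'security', 'community', 'relationship']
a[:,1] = ['week', 'system']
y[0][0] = 'moment'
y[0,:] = ['moment', 'security', 'patience', 'variety']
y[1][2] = 'cousin'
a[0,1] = 'week'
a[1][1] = 'system'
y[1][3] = 'hall'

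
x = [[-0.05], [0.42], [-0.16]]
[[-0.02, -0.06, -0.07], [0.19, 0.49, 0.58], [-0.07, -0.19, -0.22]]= x @[[0.46, 1.17, 1.37]]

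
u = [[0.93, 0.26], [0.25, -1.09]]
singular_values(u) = [1.12, 0.96]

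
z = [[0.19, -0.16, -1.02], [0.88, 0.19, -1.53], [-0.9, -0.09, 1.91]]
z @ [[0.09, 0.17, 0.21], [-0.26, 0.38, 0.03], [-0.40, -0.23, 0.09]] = [[0.47,0.21,-0.06], [0.64,0.57,0.05], [-0.82,-0.63,-0.02]]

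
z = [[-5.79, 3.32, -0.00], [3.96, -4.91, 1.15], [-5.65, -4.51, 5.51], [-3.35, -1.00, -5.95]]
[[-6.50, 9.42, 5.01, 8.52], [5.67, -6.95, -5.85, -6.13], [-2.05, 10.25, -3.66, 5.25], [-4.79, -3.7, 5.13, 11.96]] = z@ [[0.94, -1.22, -0.51, -1.66], [-0.32, 0.71, 0.62, -0.33], [0.33, 1.19, -0.68, -1.02]]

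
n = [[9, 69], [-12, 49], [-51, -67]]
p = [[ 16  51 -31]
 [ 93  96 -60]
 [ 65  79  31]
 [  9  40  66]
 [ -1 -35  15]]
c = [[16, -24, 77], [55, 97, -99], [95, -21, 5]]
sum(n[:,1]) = 51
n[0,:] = [9, 69]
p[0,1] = 51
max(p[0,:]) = 51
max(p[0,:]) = 51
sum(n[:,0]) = -54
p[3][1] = 40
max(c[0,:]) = 77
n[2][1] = -67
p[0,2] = -31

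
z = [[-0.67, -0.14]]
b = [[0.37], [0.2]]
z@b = [[-0.28]]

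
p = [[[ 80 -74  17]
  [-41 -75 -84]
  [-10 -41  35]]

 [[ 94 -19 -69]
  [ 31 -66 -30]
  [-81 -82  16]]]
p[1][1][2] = -30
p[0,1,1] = -75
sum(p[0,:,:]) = -193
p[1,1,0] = 31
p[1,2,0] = -81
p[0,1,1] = -75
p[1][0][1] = -19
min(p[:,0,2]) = -69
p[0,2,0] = -10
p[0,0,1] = -74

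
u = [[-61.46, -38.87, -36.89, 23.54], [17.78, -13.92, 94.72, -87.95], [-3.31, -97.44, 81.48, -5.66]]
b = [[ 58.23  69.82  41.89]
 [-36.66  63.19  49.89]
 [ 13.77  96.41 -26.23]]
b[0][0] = 58.23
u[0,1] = -38.87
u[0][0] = -61.46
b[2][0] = 13.77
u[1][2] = 94.72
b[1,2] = 49.89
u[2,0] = -3.31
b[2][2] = -26.23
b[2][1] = 96.41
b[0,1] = 69.82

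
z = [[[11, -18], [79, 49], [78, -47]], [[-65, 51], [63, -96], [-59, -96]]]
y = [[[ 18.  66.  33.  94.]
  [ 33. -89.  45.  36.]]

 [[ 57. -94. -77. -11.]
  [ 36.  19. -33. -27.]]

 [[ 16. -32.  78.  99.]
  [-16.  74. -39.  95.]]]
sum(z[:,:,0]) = 107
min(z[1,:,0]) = -65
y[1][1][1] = 19.0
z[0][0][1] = -18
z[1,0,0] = -65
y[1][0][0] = 57.0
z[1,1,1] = -96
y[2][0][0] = 16.0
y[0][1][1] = -89.0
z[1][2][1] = -96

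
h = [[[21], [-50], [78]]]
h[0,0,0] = 21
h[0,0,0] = 21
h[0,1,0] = -50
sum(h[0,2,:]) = 78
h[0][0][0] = 21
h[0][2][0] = 78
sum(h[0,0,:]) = 21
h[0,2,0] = 78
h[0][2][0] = 78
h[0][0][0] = 21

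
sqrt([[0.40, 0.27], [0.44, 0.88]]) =[[0.59, 0.18], [0.29, 0.91]]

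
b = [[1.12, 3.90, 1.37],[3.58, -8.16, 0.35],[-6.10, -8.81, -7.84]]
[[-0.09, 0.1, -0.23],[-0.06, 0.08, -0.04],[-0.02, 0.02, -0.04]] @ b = [[1.66, 0.86, 1.71], [0.46, -0.53, 0.26], [0.29, 0.11, 0.29]]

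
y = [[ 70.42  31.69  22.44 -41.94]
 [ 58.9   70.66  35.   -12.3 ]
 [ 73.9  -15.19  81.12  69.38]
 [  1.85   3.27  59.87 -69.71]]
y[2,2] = 81.12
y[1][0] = 58.9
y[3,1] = 3.27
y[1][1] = 70.66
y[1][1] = 70.66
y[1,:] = [58.9, 70.66, 35.0, -12.3]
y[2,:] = [73.9, -15.19, 81.12, 69.38]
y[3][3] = -69.71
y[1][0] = 58.9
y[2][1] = -15.19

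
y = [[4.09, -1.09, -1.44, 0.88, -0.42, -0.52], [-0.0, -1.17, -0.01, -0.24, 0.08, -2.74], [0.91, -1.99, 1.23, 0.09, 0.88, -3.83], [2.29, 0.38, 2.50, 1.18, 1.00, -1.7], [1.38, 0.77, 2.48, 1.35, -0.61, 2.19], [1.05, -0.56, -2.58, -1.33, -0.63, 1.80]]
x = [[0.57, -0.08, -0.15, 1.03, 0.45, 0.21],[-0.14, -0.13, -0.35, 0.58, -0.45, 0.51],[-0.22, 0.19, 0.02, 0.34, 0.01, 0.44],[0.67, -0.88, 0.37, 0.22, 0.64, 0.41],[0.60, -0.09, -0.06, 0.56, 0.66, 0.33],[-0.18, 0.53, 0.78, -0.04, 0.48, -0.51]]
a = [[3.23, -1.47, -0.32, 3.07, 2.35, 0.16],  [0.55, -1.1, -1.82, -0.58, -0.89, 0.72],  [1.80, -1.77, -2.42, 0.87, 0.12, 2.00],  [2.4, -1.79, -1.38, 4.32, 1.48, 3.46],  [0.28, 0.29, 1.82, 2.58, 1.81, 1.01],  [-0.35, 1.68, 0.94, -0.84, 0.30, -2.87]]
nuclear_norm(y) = 19.28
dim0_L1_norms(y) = [9.72, 5.96, 10.24, 5.07, 3.62, 12.78]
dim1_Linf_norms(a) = [3.23, 1.82, 2.42, 4.32, 2.58, 2.87]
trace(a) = 2.97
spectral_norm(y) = 6.68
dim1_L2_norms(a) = [5.26, 2.54, 4.12, 6.61, 3.8, 3.59]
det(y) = -71.53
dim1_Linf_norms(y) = [4.09, 2.74, 3.83, 2.5, 2.48, 2.58]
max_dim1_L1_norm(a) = 14.83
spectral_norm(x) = 2.01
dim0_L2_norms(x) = [1.11, 1.06, 0.95, 1.37, 1.22, 1.02]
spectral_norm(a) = 9.34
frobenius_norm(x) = 2.76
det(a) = -0.88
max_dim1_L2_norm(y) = 4.66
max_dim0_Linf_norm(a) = 4.32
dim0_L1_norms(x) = [2.38, 1.9, 1.73, 2.77, 2.69, 2.41]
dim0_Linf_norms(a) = [3.23, 1.79, 2.42, 4.32, 2.35, 3.46]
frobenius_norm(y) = 9.90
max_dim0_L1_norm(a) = 12.26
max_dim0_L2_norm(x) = 1.37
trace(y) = 6.52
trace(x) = 0.83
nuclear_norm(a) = 18.53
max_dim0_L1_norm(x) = 2.77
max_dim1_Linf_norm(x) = 1.03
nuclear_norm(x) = 5.43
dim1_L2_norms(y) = [4.61, 2.99, 4.66, 4.11, 3.95, 3.67]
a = y @ x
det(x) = 0.01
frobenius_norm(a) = 11.05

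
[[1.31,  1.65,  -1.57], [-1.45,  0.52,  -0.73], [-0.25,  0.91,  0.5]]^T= [[1.31, -1.45, -0.25],  [1.65, 0.52, 0.91],  [-1.57, -0.73, 0.5]]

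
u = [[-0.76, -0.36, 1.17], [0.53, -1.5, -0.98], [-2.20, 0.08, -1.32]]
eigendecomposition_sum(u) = [[(-0.34+0.87j), (-0.12-0.14j), (0.61+0.3j)], [(0.75-0.21j), (-0.03+0.15j), (-0.11-0.56j)], [(-0.98-0.7j), (0.22-0.11j), (-0.57+0.67j)]] + [[(-0.34-0.87j),-0.12+0.14j,(0.61-0.3j)], [0.75+0.21j,(-0.03-0.15j),-0.11+0.56j], [-0.98+0.70j,0.22+0.11j,(-0.57-0.67j)]] + [[(-0.08+0j), -0.11+0.00j, -0.06+0.00j],[-0.96+0.00j, -1.44+0.00j, -0.76+0.00j],[-0.23+0.00j, (-0.35+0j), (-0.19+0j)]]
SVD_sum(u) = [[-0.05, 0.00, -0.03], [0.01, -0.0, 0.01], [-2.22, 0.08, -1.29]] + [[-0.36, 0.54, 0.66], [0.70, -1.03, -1.27], [0.01, -0.02, -0.02]] + [[-0.35, -0.9, 0.54],[-0.18, -0.47, 0.28],[0.01, 0.02, -0.01]]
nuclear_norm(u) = 5.82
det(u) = -6.40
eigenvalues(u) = [(-0.94+1.7j), (-0.94-1.7j), (-1.7+0j)]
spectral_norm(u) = 2.57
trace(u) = -3.58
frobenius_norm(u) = 3.49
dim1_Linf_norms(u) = [1.17, 1.5, 2.2]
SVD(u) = [[-0.02, 0.46, -0.89], [0.01, -0.89, -0.46], [-1.00, -0.02, 0.02]] @ diag([2.5673011262495455, 2.0039533304360404, 1.244723253013344]) @ [[0.86, -0.03, 0.50], [-0.39, 0.58, 0.71], [0.31, 0.81, -0.49]]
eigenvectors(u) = [[(-0.13-0.53j), -0.13+0.53j, (0.08+0j)],  [(-0.28+0.35j), (-0.28-0.35j), 0.97+0.00j],  [0.70+0.00j, 0.70-0.00j, 0.24+0.00j]]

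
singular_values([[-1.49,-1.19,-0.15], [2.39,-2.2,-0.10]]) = [3.27, 1.88]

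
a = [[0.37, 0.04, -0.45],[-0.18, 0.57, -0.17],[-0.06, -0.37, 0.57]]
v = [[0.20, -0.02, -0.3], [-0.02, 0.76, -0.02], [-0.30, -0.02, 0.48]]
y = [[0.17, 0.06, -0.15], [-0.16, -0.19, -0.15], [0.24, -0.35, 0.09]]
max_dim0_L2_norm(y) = 0.4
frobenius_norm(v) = 1.01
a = y + v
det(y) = -0.03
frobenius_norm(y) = 0.57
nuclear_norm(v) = 1.44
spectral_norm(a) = 0.92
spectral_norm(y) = 0.44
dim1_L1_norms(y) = [0.38, 0.5, 0.68]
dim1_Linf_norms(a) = [0.45, 0.57, 0.57]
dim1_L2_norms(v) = [0.36, 0.76, 0.57]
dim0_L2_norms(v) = [0.36, 0.76, 0.57]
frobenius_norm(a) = 1.09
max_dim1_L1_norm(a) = 1.0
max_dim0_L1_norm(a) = 1.19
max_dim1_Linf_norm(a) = 0.57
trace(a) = 1.51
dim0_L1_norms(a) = [0.61, 0.98, 1.19]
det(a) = 0.06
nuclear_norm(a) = 1.60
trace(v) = 1.44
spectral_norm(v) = 0.76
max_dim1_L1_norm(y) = 0.68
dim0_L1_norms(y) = [0.57, 0.6, 0.39]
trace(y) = 0.07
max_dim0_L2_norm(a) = 0.75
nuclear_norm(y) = 0.95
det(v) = 0.00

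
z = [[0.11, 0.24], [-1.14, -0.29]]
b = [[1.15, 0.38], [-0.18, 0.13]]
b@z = [[-0.31, 0.17], [-0.17, -0.08]]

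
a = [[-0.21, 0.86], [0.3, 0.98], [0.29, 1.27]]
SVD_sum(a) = [[0.12,0.81], [0.15,1.00], [0.20,1.28]] + [[-0.33,  0.05],[0.15,  -0.02],[0.09,  -0.01]]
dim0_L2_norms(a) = [0.47, 1.82]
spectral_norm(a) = 1.84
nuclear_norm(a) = 2.22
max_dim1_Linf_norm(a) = 1.27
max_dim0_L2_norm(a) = 1.82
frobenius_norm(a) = 1.88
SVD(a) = [[-0.44, 0.88], [-0.55, -0.39], [-0.71, -0.25]] @ diag([1.8401479877862847, 0.3807300658551764]) @ [[-0.15,-0.99], [-0.99,0.15]]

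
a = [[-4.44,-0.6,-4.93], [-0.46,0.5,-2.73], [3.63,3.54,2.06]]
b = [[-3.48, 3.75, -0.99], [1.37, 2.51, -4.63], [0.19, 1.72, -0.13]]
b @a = [[10.13, 0.46, 4.88], [-24.04, -15.96, -23.14], [-2.11, 0.29, -5.90]]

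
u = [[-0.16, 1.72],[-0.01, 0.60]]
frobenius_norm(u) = 1.83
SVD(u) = [[0.94,0.33], [0.33,-0.94]] @ diag([1.828180005745771, 0.04310297659548851]) @ [[-0.08,  1.00], [-1.00,  -0.08]]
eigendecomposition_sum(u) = [[-0.14, 0.33], [-0.00, 0.00]] + [[-0.02, 1.39], [-0.01, 0.6]]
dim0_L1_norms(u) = [0.17, 2.32]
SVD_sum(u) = [[-0.15, 1.72], [-0.05, 0.60]] + [[-0.01,  -0.00], [0.04,  0.00]]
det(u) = -0.08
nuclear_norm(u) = 1.87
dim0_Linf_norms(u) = [0.16, 1.72]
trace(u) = 0.44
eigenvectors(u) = [[-1.0, -0.92],[-0.01, -0.39]]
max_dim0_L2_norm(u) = 1.82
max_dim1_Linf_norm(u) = 1.72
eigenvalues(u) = [-0.14, 0.58]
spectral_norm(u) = 1.83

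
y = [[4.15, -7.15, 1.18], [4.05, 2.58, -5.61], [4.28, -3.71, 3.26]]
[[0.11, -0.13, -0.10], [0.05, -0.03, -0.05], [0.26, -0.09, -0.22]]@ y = [[-0.5, -0.75, 0.53], [-0.13, -0.25, 0.06], [-0.23, -1.28, 0.09]]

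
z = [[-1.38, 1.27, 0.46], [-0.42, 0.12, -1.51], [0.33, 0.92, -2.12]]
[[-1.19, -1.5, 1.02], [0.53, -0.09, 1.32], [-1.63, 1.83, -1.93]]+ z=[[-2.57, -0.23, 1.48], [0.11, 0.03, -0.19], [-1.30, 2.75, -4.05]]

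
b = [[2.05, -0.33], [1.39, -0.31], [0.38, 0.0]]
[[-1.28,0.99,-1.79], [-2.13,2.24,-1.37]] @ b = [[-1.93, 0.12], [-1.77, 0.01]]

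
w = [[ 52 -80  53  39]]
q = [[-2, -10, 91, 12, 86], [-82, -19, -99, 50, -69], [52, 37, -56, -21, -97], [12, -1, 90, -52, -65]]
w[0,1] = -80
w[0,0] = 52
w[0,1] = -80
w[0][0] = 52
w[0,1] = -80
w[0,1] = -80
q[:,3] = [12, 50, -21, -52]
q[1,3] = 50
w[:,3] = [39]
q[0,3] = 12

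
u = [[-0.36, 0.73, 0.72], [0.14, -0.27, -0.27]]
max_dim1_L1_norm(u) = 1.81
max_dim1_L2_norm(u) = 1.09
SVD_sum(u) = [[-0.36, 0.73, 0.72], [0.14, -0.27, -0.27]] + [[0.00, 0.0, -0.0], [0.0, 0.00, -0.00]]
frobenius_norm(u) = 1.16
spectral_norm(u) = 1.16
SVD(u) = [[-0.94, 0.35], [0.35, 0.94]] @ diag([1.1602872008792922, 0.005797540486906434]) @ [[0.33, -0.67, -0.66], [0.85, 0.51, -0.09]]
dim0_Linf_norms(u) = [0.36, 0.73, 0.72]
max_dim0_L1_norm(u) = 1.0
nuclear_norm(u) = 1.17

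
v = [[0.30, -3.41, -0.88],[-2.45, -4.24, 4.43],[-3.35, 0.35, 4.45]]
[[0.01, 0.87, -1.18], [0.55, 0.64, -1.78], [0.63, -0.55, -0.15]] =v @ [[-0.19,0.10,0.03], [-0.02,-0.24,0.36], [0.0,-0.03,-0.04]]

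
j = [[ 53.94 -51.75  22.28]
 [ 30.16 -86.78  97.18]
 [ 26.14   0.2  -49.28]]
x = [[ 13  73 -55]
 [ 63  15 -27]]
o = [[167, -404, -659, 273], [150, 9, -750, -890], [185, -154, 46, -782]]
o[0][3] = 273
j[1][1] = -86.78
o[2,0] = 185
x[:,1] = [73, 15]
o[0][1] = -404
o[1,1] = 9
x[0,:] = [13, 73, -55]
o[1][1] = 9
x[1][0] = 63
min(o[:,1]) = -404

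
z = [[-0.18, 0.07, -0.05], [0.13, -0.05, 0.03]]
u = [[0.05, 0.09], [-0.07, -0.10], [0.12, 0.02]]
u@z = [[0.00,  -0.0,  0.0], [-0.0,  0.0,  0.0], [-0.02,  0.01,  -0.01]]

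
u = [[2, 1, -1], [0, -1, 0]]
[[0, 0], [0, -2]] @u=[[0, 0, 0], [0, 2, 0]]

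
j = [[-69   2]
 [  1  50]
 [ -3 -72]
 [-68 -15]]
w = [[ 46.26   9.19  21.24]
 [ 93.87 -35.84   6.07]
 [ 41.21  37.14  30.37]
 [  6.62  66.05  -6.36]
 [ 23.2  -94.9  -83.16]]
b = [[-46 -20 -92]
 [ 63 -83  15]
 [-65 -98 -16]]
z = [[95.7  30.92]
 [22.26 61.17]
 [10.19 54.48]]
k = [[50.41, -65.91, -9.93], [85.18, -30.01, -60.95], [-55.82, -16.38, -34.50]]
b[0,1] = -20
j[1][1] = 50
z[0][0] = 95.7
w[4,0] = 23.2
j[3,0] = -68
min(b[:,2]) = -92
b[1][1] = -83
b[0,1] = -20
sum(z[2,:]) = 64.67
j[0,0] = -69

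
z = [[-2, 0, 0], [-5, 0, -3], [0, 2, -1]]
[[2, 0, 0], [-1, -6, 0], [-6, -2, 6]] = z@[[-1, 0, 0], [-2, 0, 3], [2, 2, 0]]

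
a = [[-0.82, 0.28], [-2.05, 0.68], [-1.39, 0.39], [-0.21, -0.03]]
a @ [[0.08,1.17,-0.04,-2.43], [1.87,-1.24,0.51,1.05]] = [[0.46,-1.31,0.18,2.29], [1.11,-3.24,0.43,5.70], [0.62,-2.11,0.25,3.79], [-0.07,-0.21,-0.01,0.48]]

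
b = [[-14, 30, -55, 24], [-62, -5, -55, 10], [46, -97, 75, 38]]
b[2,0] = 46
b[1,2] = -55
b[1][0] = -62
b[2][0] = 46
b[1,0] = -62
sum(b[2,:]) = 62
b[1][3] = 10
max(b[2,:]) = 75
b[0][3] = 24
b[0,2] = -55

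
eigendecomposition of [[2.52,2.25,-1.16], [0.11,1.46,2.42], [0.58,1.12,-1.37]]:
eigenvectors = [[-0.46, -0.91, 0.88], [0.53, -0.36, -0.48], [-0.71, -0.21, -0.01]]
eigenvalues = [-1.84, 3.14, 1.31]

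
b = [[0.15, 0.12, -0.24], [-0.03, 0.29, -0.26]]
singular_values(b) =[0.47, 0.16]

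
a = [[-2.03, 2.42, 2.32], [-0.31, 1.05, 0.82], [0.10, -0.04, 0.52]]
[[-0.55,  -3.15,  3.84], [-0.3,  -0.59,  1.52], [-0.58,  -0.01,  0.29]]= a @ [[-0.44, 1.28, -0.05], [0.37, 0.03, 0.93], [-1.01, -0.27, 0.64]]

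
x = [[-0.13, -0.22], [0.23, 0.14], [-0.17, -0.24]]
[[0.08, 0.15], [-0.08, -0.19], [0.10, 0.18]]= x@[[-0.22,-0.66], [-0.24,-0.3]]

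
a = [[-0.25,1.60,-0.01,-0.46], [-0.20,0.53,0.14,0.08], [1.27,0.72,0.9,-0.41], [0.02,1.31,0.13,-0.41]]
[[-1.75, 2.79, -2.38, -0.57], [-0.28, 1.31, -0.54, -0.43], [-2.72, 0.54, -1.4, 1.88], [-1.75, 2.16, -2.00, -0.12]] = a @ [[-1.18, -0.43, 0.49, 1.89], [-1.05, 2.06, -0.91, 0.0], [-0.15, 0.17, -0.72, -0.47], [0.8, 1.34, 1.76, 0.23]]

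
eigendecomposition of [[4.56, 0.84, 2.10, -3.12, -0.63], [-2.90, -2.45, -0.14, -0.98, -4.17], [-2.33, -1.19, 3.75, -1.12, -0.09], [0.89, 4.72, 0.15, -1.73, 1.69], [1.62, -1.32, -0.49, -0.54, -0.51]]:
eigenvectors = [[(-0.3-0.02j), -0.30+0.02j, (0.21+0.5j), (0.21-0.5j), 0.12+0.00j], [0.14-0.40j, (0.14+0.4j), (-0.38-0.24j), (-0.38+0.24j), (-0.54+0j)], [-0.17-0.15j, -0.17+0.15j, (-0.55+0j), -0.55-0.00j, (-0.41+0j)], [(-0.81+0j), -0.81-0.00j, -0.21-0.02j, (-0.21+0.02j), (-0.43+0j)], [(0.17-0.07j), 0.17+0.07j, 0.37+0.14j, (0.37-0.14j), (0.58+0j)]]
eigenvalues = [(-2.53+2.53j), (-2.53-2.53j), (3.45+1.59j), (3.45-1.59j), (1.79+0j)]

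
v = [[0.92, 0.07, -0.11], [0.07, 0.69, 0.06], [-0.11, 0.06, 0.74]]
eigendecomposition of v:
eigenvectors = [[0.91, 0.37, 0.19],[0.14, -0.71, 0.69],[-0.39, 0.60, 0.70]]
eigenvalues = [0.98, 0.6, 0.77]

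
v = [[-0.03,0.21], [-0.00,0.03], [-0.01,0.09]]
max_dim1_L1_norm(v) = 0.24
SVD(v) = [[-0.91, 0.31],[-0.13, -0.84],[-0.39, -0.45]] @ diag([0.23254397382330103, 0.004827032055817167]) @ [[0.13, -0.99], [-0.99, -0.13]]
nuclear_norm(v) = 0.24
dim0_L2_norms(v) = [0.03, 0.23]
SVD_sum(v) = [[-0.03,  0.21], [-0.0,  0.03], [-0.01,  0.09]] + [[-0.00,-0.0],[0.0,0.0],[0.00,0.00]]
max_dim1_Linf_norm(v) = 0.21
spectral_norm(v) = 0.23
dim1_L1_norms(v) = [0.24, 0.03, 0.1]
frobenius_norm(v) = 0.23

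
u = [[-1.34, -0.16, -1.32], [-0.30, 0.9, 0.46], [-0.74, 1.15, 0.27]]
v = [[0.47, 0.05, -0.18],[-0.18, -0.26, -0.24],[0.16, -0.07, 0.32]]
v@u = [[-0.51, -0.24, -0.65], [0.50, -0.48, 0.05], [-0.43, 0.28, -0.16]]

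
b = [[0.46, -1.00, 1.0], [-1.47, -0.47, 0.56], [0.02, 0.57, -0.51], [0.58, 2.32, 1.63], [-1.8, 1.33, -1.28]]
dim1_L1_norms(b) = [2.46, 2.5, 1.1, 4.53, 4.41]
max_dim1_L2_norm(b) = 2.89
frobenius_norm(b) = 4.53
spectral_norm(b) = 3.00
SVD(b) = [[0.46, 0.06, 0.32], [-0.08, -0.22, 0.88], [-0.20, 0.02, -0.27], [-0.27, 0.94, 0.21], [-0.82, -0.26, 0.09]] @ diag([3.0037111649859343, 2.934682827212741, 1.6972789814881548]) @ [[0.55, -0.75, 0.37],  [0.47, 0.64, 0.61],  [-0.70, -0.16, 0.7]]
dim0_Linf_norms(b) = [1.8, 2.32, 1.63]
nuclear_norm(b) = 7.64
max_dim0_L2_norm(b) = 2.95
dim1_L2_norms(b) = [1.49, 1.64, 0.77, 2.89, 2.58]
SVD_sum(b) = [[0.75, -1.03, 0.51], [-0.13, 0.18, -0.09], [-0.33, 0.46, -0.23], [-0.45, 0.61, -0.30], [-1.34, 1.84, -0.92]] + [[0.09, 0.12, 0.11],[-0.3, -0.41, -0.39],[0.03, 0.04, 0.04],[1.28, 1.76, 1.68],[-0.36, -0.49, -0.47]] + [[-0.38, -0.09, 0.38], [-1.04, -0.24, 1.04], [0.32, 0.07, -0.32], [-0.25, -0.06, 0.25], [-0.10, -0.02, 0.10]]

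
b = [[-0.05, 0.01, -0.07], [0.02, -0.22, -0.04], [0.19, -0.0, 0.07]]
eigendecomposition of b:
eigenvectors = [[(-0.26+0.44j), -0.26-0.44j, 0.05+0.00j], [(-0.13+0.09j), -0.13-0.09j, (-1+0j)], [(0.84+0j), (0.84-0j), (-0.03+0j)]]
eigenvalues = [(0.01+0.1j), (0.01-0.1j), (-0.22+0j)]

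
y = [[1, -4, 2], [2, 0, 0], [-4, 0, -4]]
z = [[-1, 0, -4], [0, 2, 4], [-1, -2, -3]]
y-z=[[2, -4, 6], [2, -2, -4], [-3, 2, -1]]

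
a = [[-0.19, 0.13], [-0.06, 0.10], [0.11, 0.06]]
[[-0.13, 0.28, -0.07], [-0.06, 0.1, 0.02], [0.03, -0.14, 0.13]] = a@[[0.43, -1.38, 0.83], [-0.36, 0.14, 0.66]]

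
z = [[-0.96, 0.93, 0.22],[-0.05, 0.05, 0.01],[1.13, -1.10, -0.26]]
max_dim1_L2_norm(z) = 1.6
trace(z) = -1.17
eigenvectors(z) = [[0.65, 0.51, 0.3],[0.03, 0.34, 0.50],[-0.76, 0.78, -0.81]]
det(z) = 0.00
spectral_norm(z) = 2.10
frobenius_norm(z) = 2.10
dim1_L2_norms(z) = [1.35, 0.07, 1.6]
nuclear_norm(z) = 2.10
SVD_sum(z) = [[-0.96, 0.93, 0.22], [-0.05, 0.05, 0.01], [1.13, -1.1, -0.26]] + [[-0.0, -0.00, 0.00], [0.00, 0.00, -0.0], [-0.0, -0.00, 0.00]] + [[-0.00, -0.0, -0.00], [-0.00, -0.00, -0.0], [-0.0, -0.0, -0.0]]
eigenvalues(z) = [-1.17, -0.0, 0.0]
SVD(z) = [[-0.65, 0.67, 0.36], [-0.03, -0.49, 0.87], [0.76, 0.55, 0.34]] @ diag([2.096303925730251, 0.0027091796956081613, 0.0015847123765019321]) @ [[0.71, -0.69, -0.16], [-0.66, -0.73, 0.21], [-0.26, -0.04, -0.97]]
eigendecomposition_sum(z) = [[-0.96, 0.93, 0.22], [-0.05, 0.05, 0.01], [1.13, -1.09, -0.26]] + [[-0.0,-0.00,-0.00], [-0.00,-0.0,-0.0], [-0.00,-0.00,-0.0]] + [[-0.0, 0.0, -0.00], [-0.00, 0.00, -0.00], [0.00, -0.01, 0.0]]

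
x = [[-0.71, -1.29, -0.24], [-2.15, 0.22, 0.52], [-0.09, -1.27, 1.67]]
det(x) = -5.961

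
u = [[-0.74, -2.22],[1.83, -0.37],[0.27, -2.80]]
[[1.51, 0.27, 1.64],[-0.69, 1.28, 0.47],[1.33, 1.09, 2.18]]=u @[[-0.48, 0.63, 0.10], [-0.52, -0.33, -0.77]]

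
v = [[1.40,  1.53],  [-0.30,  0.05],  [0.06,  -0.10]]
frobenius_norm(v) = 2.10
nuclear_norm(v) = 2.36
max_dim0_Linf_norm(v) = 1.53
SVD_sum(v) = [[1.41, 1.52], [-0.11, -0.12], [-0.02, -0.02]] + [[-0.01, 0.01], [-0.19, 0.17], [0.08, -0.08]]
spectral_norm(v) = 2.08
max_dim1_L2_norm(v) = 2.07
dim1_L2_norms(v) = [2.07, 0.3, 0.12]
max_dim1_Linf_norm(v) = 1.53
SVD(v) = [[-1.0, -0.07],[0.08, -0.91],[0.02, 0.4]] @ diag([2.080814848578764, 0.2778660935309238]) @ [[-0.68, -0.73], [0.73, -0.68]]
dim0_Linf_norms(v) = [1.4, 1.53]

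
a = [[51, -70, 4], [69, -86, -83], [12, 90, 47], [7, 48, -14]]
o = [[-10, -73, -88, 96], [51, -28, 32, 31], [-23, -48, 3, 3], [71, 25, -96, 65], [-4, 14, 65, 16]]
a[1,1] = -86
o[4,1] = 14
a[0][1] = -70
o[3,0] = 71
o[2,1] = -48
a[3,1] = 48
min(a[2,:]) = 12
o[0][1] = -73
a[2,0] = 12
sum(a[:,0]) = 139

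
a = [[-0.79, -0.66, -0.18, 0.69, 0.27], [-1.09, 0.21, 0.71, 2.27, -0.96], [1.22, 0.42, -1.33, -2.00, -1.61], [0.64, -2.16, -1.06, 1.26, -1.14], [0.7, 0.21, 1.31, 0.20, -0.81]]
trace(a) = -1.46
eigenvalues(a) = [(-1.42+1.58j), (-1.42-1.58j), (-0.7+0j), (1.04+1.55j), (1.04-1.55j)]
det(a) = -10.97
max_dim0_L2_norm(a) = 3.36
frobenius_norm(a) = 5.61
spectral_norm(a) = 3.92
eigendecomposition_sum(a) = [[0.00-0.20j, 0.05-0.00j, (0.2-0.06j), 0.08+0.04j, 0.10+0.25j], [0.21-0.73j, (0.17+0.04j), 0.79-0.01j, 0.25+0.22j, (0.1+1.02j)], [0.25+1.14j, -0.26+0.08j, -1.06+0.61j, (-0.51-0.11j), (-0.89-1.3j)], [(0.51-0j), (0.01+0.12j), (0.16+0.51j), (-0.09+0.21j), -0.64+0.26j], [(0.56-0.52j), 0.13+0.12j, 0.69+0.40j, 0.11+0.32j, -0.44+0.93j]] + [[0.2j, (0.05+0j), (0.2+0.06j), 0.08-0.04j, (0.1-0.25j)], [(0.21+0.73j), 0.17-0.04j, 0.79+0.01j, (0.25-0.22j), (0.1-1.02j)], [0.25-1.14j, (-0.26-0.08j), -1.06-0.61j, (-0.51+0.11j), -0.89+1.30j], [0.51+0.00j, 0.01-0.12j, (0.16-0.51j), (-0.09-0.21j), (-0.64-0.26j)], [(0.56+0.52j), (0.13-0.12j), (0.69-0.4j), 0.11-0.32j, (-0.44-0.93j)]] + [[-0.87-0.00j, -0.09+0.00j, (-0.22+0j), (0.18-0j), (-0.03-0j)], [-0.77-0.00j, (-0.08+0j), (-0.2+0j), 0.16-0.00j, (-0.03-0j)], [(0.62+0j), (0.06-0j), 0.16-0.00j, -0.13+0.00j, 0.02+0.00j], [(-0.51-0j), -0.05+0.00j, (-0.13+0j), (0.11-0j), -0.02-0.00j], [-0.48-0.00j, (-0.05+0j), (-0.12+0j), 0.10-0.00j, (-0.02-0j)]] + [[0.04-0.14j, (-0.33+0.12j), (-0.18-0.05j), (0.17+0.21j), 0.05-0.21j], [-0.37-0.27j, -0.03+1.11j, -0.34+0.48j, 0.80-0.27j, (-0.57-0.39j)], [0.05+0.25j, 0.44-0.44j, (0.32-0.06j), -0.43-0.20j, 0.08+0.37j], [0.06-0.49j, (-1.06+0.55j), (-0.63-0.07j), 0.67+0.62j, 0.08-0.74j], [(0.03+0.02j), -0.00-0.08j, (0.02-0.03j), -0.06+0.02j, (0.04+0.03j)]] + [[0.04+0.14j, (-0.33-0.12j), (-0.18+0.05j), 0.17-0.21j, (0.05+0.21j)], [(-0.37+0.27j), (-0.03-1.11j), (-0.34-0.48j), (0.8+0.27j), -0.57+0.39j], [0.05-0.25j, 0.44+0.44j, (0.32+0.06j), (-0.43+0.2j), (0.08-0.37j)], [(0.06+0.49j), -1.06-0.55j, (-0.63+0.07j), 0.67-0.62j, 0.08+0.74j], [0.03-0.02j, (-0+0.08j), 0.02+0.03j, -0.06-0.02j, (0.04-0.03j)]]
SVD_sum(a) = [[-0.4, -0.19, 0.3, 0.83, 0.09], [-0.98, -0.47, 0.73, 2.02, 0.22], [1.14, 0.55, -0.85, -2.34, -0.26], [-0.32, -0.15, 0.24, 0.66, 0.07], [-0.07, -0.03, 0.05, 0.14, 0.02]] + [[0.08, -0.17, -0.13, 0.06, -0.15], [0.07, -0.16, -0.12, 0.06, -0.14], [0.31, -0.68, -0.52, 0.25, -0.61], [0.79, -1.74, -1.33, 0.63, -1.55], [-0.02, 0.04, 0.03, -0.01, 0.03]] + [[-0.15, -0.28, -0.31, -0.08, 0.48], [0.26, 0.49, 0.54, 0.13, -0.83], [0.17, 0.32, 0.36, 0.09, -0.55], [-0.07, -0.13, -0.15, -0.04, 0.22], [0.33, 0.63, 0.70, 0.17, -1.08]] + [[-0.15, 0.11, -0.14, 0.01, -0.07], [-0.46, 0.34, -0.43, 0.04, -0.22], [-0.36, 0.26, -0.34, 0.03, -0.18], [0.21, -0.15, 0.2, -0.02, 0.1], [0.51, -0.38, 0.49, -0.04, 0.25]] + [[-0.16, -0.13, 0.10, -0.14, -0.08], [0.02, 0.02, -0.01, 0.02, 0.01], [-0.04, -0.03, 0.02, -0.03, -0.02], [0.03, 0.02, -0.02, 0.02, 0.01], [-0.06, -0.05, 0.04, -0.05, -0.03]]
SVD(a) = [[-0.25,-0.09,-0.31,0.18,0.89], [-0.62,-0.08,0.53,0.56,-0.12], [0.71,-0.36,0.35,0.44,0.20], [-0.2,-0.92,-0.14,-0.25,-0.14], [-0.04,0.02,0.69,-0.63,0.36]] @ diag([3.916500329633091, 3.109640057546559, 2.1467228359759467, 1.3396283314491282, 0.31327444767159335]) @ [[0.41,0.19,-0.30,-0.84,-0.09], [-0.28,0.61,0.46,-0.22,0.54], [0.23,0.43,0.48,0.12,-0.73], [-0.61,0.45,-0.58,0.05,-0.3], [-0.58,-0.46,0.36,-0.49,-0.29]]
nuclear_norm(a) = 10.83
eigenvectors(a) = [[(0.12+0.03j), 0.12-0.03j, 0.58+0.00j, -0.20-0.03j, (-0.2+0.03j)],[0.39+0.22j, 0.39-0.22j, (0.52+0j), (-0.3+0.55j), (-0.3-0.55j)],[(-0.7+0j), -0.70-0.00j, (-0.42+0j), (0.33-0.11j), (0.33+0.11j)],[-0.06+0.30j, (-0.06-0.3j), 0.34+0.00j, (-0.67+0j), -0.67-0.00j],[0.23+0.39j, (0.23-0.39j), (0.32+0j), 0.02-0.04j, (0.02+0.04j)]]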